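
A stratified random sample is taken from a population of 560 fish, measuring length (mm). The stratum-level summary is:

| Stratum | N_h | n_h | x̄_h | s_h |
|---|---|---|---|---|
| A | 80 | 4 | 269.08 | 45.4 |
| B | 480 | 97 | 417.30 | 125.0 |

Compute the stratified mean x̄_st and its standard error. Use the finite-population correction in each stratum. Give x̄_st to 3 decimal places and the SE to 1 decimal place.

x̄_st = Σ W_h x̄_h = (80·269.08 + 480·417.30)/560 = 396.12571
V̂(x̄_st) = Σ W_h² (1 − n_h/N_h) s_h²/n_h, with W_h = N_h/N and N = 560:
  stratum A: (80/560)²·(1 − 4/80)·45.4²/4 = 9.99032
  stratum B: (480/560)²·(1 − 97/480)·125.0²/97 = 94.4305
V̂(x̄_st) = 104.421
SE(x̄_st) = √104.421 = 10.2186

x̄_st ≈ 396.126, SE ≈ 10.2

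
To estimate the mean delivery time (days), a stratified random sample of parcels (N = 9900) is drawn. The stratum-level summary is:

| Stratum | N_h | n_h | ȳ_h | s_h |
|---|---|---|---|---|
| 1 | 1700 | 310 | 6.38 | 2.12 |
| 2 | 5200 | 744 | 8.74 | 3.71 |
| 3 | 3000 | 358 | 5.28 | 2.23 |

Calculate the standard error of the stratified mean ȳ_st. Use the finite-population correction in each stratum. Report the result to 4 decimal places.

V̂(ȳ_st) = Σ W_h² (1 − n_h/N_h) s_h²/n_h, with W_h = N_h/N and N = 9900:
  stratum 1: (1700/9900)²·(1 − 310/1700)·2.12²/310 = 0.000349545
  stratum 2: (5200/9900)²·(1 − 744/5200)·3.71²/744 = 0.00437374
  stratum 3: (3000/9900)²·(1 − 358/3000)·2.23²/358 = 0.00112334
V̂(ȳ_st) = 0.00584662
SE(ȳ_st) = √0.00584662 = 0.0764632

SE(ȳ_st) ≈ 0.0765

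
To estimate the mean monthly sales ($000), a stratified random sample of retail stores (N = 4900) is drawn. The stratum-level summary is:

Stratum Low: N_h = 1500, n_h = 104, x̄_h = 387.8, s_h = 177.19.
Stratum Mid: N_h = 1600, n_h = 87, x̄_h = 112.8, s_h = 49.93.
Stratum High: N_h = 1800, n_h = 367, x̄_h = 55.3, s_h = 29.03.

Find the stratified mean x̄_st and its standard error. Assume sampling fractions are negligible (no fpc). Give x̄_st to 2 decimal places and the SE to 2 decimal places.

x̄_st ≈ 175.86, SE ≈ 5.63

x̄_st = Σ W_h x̄_h = (1500·387.8 + 1600·112.8 + 1800·55.3)/4900 = 175.86122
V̂(x̄_st) = Σ W_h² s_h²/n_h, with W_h = N_h/N and N = 4900:
  stratum Low: (1500/4900)²·177.19²/104 = 28.2902
  stratum Mid: (1600/4900)²·49.93²/87 = 3.05528
  stratum High: (1800/4900)²·29.03²/367 = 0.309871
V̂(x̄_st) = 31.6553
SE(x̄_st) = √31.6553 = 5.62631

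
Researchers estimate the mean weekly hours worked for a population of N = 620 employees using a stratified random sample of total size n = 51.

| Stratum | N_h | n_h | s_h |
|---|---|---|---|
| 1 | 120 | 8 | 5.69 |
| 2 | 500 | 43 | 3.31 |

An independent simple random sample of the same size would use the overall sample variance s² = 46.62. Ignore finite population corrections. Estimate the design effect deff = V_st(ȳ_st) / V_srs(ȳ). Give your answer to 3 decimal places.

V̂(ȳ_st) = Σ W_h² s_h²/n_h, with W_h = N_h/N and N = 620:
  stratum 1: (120/620)²·5.69²/8 = 0.151605
  stratum 2: (500/620)²·3.31²/43 = 0.165708
V_st = 0.317313
V_srs = s²/n = 46.62/51 = 0.914118
deff = V_st / V_srs = 0.317313/0.914118 = 0.3471

deff ≈ 0.347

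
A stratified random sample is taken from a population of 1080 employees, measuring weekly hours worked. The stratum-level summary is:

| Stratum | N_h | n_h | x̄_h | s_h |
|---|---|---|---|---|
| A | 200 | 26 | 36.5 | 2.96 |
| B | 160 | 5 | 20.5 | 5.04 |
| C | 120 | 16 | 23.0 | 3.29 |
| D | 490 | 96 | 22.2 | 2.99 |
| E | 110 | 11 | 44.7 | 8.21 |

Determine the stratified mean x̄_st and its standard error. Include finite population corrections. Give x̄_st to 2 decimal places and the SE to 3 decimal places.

x̄_st = Σ W_h x̄_h = (200·36.5 + 160·20.5 + 120·23.0 + 490·22.2 + 110·44.7)/1080 = 26.97685
V̂(x̄_st) = Σ W_h² (1 − n_h/N_h) s_h²/n_h, with W_h = N_h/N and N = 1080:
  stratum A: (200/1080)²·(1 − 26/200)·2.96²/26 = 0.0100541
  stratum B: (160/1080)²·(1 − 5/160)·5.04²/5 = 0.108018
  stratum C: (120/1080)²·(1 − 16/120)·3.29²/16 = 0.00723834
  stratum D: (490/1080)²·(1 − 96/490)·2.99²/96 = 0.015414
  stratum E: (110/1080)²·(1 − 11/110)·8.21²/11 = 0.0572103
V̂(x̄_st) = 0.197934
SE(x̄_st) = √0.197934 = 0.444898

x̄_st ≈ 26.98, SE ≈ 0.445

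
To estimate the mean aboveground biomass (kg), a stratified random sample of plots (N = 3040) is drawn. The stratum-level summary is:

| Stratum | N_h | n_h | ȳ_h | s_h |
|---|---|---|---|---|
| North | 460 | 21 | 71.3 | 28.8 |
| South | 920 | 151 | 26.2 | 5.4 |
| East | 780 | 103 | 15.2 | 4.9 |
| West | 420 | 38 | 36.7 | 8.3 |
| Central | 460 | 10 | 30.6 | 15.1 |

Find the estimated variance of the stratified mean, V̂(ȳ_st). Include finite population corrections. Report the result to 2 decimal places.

V̂(ȳ_st) = Σ W_h² (1 − n_h/N_h) s_h²/n_h, with W_h = N_h/N and N = 3040:
  stratum North: (460/3040)²·(1 − 21/460)·28.8²/21 = 0.86306
  stratum South: (920/3040)²·(1 − 151/920)·5.4²/151 = 0.0147835
  stratum East: (780/3040)²·(1 − 103/780)·4.9²/103 = 0.0133196
  stratum West: (420/3040)²·(1 − 38/420)·8.3²/38 = 0.031473
  stratum Central: (460/3040)²·(1 − 10/460)·15.1²/10 = 0.510713
V̂(ȳ_st) = 1.43335

V̂(ȳ_st) ≈ 1.43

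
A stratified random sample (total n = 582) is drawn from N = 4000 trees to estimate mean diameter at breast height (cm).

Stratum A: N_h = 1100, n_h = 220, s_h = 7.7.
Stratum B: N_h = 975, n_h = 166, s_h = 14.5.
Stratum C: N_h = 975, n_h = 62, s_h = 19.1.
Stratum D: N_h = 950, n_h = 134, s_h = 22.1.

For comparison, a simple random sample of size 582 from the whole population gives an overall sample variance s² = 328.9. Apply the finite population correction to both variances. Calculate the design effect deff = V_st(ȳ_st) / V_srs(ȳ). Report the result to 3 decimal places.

deff ≈ 1.207

V̂(ȳ_st) = Σ W_h² (1 − n_h/N_h) s_h²/n_h, with W_h = N_h/N and N = 4000:
  stratum A: (1100/4000)²·(1 − 220/1100)·7.7²/220 = 0.0163048
  stratum B: (975/4000)²·(1 − 166/975)·14.5²/166 = 0.0624397
  stratum C: (975/4000)²·(1 − 62/975)·19.1²/62 = 0.327364
  stratum D: (950/4000)²·(1 − 134/950)·22.1²/134 = 0.176593
V_st = 0.582701
V_srs = (1 − 582/4000)·328.9/582 = 0.482895
deff = V_st / V_srs = 0.582701/0.482895 = 1.2067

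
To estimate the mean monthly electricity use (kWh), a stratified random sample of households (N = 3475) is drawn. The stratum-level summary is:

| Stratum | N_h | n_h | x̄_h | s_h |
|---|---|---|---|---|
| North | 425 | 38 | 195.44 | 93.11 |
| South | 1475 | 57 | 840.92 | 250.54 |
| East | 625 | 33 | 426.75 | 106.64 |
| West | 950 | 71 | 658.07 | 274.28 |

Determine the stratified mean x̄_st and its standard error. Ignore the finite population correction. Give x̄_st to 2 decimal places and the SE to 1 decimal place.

x̄_st = Σ W_h x̄_h = (425·195.44 + 1475·840.92 + 625·426.75 + 950·658.07)/3475 = 637.49763
V̂(x̄_st) = Σ W_h² s_h²/n_h, with W_h = N_h/N and N = 3475:
  stratum North: (425/3475)²·93.11²/38 = 3.41254
  stratum South: (1475/3475)²·250.54²/57 = 198.406
  stratum East: (625/3475)²·106.64²/33 = 11.1475
  stratum West: (950/3475)²·274.28²/71 = 79.1895
V̂(x̄_st) = 292.155
SE(x̄_st) = √292.155 = 17.0925

x̄_st ≈ 637.50, SE ≈ 17.1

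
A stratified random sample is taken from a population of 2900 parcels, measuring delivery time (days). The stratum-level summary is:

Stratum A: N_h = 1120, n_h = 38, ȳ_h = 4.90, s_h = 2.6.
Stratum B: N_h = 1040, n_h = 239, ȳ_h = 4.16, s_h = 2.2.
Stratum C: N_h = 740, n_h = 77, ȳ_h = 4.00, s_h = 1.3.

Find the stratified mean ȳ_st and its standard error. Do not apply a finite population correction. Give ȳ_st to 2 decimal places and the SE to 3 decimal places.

ȳ_st ≈ 4.40, SE ≈ 0.175

ȳ_st = Σ W_h ȳ_h = (1120·4.90 + 1040·4.16 + 740·4.00)/2900 = 4.40497
V̂(ȳ_st) = Σ W_h² s_h²/n_h, with W_h = N_h/N and N = 2900:
  stratum A: (1120/2900)²·2.6²/38 = 0.026534
  stratum B: (1040/2900)²·2.2²/239 = 0.00260446
  stratum C: (740/2900)²·1.3²/77 = 0.0014291
V̂(ȳ_st) = 0.0305676
SE(ȳ_st) = √0.0305676 = 0.174836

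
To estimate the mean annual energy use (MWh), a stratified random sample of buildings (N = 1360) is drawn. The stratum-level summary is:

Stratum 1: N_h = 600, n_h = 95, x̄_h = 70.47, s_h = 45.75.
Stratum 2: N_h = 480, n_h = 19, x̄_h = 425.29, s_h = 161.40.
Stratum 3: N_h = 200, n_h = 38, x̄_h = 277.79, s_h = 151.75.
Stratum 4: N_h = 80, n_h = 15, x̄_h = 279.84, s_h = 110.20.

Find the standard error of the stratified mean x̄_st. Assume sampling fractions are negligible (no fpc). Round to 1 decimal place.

SE(x̄_st) ≈ 13.8

V̂(x̄_st) = Σ W_h² s_h²/n_h, with W_h = N_h/N and N = 1360:
  stratum 1: (600/1360)²·45.75²/95 = 4.28828
  stratum 2: (480/1360)²·161.40²/19 = 170.788
  stratum 3: (200/1360)²·151.75²/38 = 13.1056
  stratum 4: (80/1360)²·110.20²/15 = 2.80139
V̂(x̄_st) = 190.984
SE(x̄_st) = √190.984 = 13.8197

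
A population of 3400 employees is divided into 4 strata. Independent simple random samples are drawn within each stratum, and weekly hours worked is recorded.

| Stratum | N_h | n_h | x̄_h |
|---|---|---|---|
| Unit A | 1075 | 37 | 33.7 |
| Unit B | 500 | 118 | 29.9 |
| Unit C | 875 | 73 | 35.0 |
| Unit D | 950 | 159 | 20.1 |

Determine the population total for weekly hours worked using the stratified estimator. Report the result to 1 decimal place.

τ̂_st = Σ N_h x̄_h = 1075·33.7 + 500·29.9 + 875·35.0 + 950·20.1 = 100897.5

τ̂_st ≈ 100897.5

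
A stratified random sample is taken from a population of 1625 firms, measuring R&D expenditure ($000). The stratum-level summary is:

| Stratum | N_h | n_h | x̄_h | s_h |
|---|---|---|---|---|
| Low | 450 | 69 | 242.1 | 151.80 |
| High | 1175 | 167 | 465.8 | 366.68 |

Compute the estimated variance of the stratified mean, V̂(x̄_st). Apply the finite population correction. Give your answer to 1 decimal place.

V̂(x̄_st) ≈ 382.8

V̂(x̄_st) = Σ W_h² (1 − n_h/N_h) s_h²/n_h, with W_h = N_h/N and N = 1625:
  stratum Low: (450/1625)²·(1 − 69/450)·151.80²/69 = 21.6833
  stratum High: (1175/1625)²·(1 − 167/1175)·366.68²/167 = 361.118
V̂(x̄_st) = 382.802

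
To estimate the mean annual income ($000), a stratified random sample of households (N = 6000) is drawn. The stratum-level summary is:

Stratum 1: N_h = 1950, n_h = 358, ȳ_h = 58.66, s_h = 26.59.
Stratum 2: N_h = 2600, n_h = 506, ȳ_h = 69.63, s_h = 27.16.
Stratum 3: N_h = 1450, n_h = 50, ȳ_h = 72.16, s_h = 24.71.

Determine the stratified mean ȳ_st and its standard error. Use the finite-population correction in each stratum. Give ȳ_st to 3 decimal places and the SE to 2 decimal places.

ȳ_st ≈ 66.676, SE ≈ 1.04

ȳ_st = Σ W_h ȳ_h = (1950·58.66 + 2600·69.63 + 1450·72.16)/6000 = 66.67617
V̂(ȳ_st) = Σ W_h² (1 − n_h/N_h) s_h²/n_h, with W_h = N_h/N and N = 6000:
  stratum 1: (1950/6000)²·(1 − 358/1950)·26.59²/358 = 0.170306
  stratum 2: (2600/6000)²·(1 − 506/2600)·27.16²/506 = 0.220474
  stratum 3: (1450/6000)²·(1 − 50/1450)·24.71²/50 = 0.688603
V̂(ȳ_st) = 1.07938
SE(ȳ_st) = √1.07938 = 1.03893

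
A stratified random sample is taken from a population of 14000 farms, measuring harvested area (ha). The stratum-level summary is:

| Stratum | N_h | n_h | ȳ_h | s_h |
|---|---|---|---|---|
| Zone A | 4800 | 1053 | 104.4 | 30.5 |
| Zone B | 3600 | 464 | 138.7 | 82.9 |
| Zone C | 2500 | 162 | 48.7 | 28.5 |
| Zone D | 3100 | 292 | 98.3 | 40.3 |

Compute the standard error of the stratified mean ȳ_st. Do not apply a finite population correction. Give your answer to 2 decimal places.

SE(ȳ_st) ≈ 1.23

V̂(ȳ_st) = Σ W_h² s_h²/n_h, with W_h = N_h/N and N = 14000:
  stratum Zone A: (4800/14000)²·30.5²/1053 = 0.103848
  stratum Zone B: (3600/14000)²·82.9²/464 = 0.979355
  stratum Zone C: (2500/14000)²·28.5²/162 = 0.159882
  stratum Zone D: (3100/14000)²·40.3²/292 = 0.272706
V̂(ȳ_st) = 1.51579
SE(ȳ_st) = √1.51579 = 1.23117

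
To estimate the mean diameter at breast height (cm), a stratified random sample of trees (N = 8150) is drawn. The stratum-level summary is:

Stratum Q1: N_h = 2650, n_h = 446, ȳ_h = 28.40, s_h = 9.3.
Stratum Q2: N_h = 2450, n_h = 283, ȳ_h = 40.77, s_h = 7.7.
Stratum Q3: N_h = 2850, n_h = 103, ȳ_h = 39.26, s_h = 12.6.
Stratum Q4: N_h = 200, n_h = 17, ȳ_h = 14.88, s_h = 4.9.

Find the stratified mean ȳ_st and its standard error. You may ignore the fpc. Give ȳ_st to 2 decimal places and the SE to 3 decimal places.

ȳ_st ≈ 35.58, SE ≈ 0.478

ȳ_st = Σ W_h ȳ_h = (2650·28.40 + 2450·40.77 + 2850·39.26 + 200·14.88)/8150 = 35.58448
V̂(ȳ_st) = Σ W_h² s_h²/n_h, with W_h = N_h/N and N = 8150:
  stratum Q1: (2650/8150)²·9.3²/446 = 0.0205025
  stratum Q2: (2450/8150)²·7.7²/283 = 0.0189327
  stratum Q3: (2850/8150)²·12.6²/103 = 0.188486
  stratum Q4: (200/8150)²·4.9²/17 = 0.000850527
V̂(ȳ_st) = 0.228771
SE(ȳ_st) = √0.228771 = 0.478301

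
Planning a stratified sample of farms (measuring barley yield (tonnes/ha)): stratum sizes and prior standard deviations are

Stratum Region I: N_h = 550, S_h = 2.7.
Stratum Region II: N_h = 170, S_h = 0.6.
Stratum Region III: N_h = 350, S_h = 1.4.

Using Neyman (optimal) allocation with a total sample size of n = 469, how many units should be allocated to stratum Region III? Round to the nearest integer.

Neyman allocation: n_h = n · N_h S_h / Σ N_i S_i, with n = 469.
  stratum Region I: N_h·S_h = 550·2.7 = 1485.00
  stratum Region II: N_h·S_h = 170·0.6 = 102.00
  stratum Region III: N_h·S_h = 350·1.4 = 490.00
Σ N_h S_h = 2077.00
n for stratum Region III = 469·490.00/2077.00 = 110.645 → 111

111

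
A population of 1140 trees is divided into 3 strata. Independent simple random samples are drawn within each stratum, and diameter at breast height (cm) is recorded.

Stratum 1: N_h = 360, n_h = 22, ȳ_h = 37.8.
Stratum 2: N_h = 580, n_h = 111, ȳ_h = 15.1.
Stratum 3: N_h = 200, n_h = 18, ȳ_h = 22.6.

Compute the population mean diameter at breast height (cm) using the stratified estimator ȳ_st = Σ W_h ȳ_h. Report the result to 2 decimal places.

ȳ_st ≈ 23.58

N = Σ N_h = 1140. Stratum weights W_h = N_h/N.
ȳ_st = (360·37.8 + 580·15.1 + 200·22.6) / 1140 = 23.5842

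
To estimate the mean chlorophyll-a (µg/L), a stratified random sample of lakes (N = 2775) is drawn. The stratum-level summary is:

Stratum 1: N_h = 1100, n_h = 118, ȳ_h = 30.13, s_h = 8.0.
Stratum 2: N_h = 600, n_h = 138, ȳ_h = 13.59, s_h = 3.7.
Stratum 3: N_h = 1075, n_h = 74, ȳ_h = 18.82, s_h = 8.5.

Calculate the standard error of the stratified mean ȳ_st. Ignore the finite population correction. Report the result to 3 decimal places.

SE(ȳ_st) ≈ 0.486

V̂(ȳ_st) = Σ W_h² s_h²/n_h, with W_h = N_h/N and N = 2775:
  stratum 1: (1100/2775)²·8.0²/118 = 0.0852231
  stratum 2: (600/2775)²·3.7²/138 = 0.00463768
  stratum 3: (1075/2775)²·8.5²/74 = 0.14652
V̂(ȳ_st) = 0.236381
SE(ȳ_st) = √0.236381 = 0.48619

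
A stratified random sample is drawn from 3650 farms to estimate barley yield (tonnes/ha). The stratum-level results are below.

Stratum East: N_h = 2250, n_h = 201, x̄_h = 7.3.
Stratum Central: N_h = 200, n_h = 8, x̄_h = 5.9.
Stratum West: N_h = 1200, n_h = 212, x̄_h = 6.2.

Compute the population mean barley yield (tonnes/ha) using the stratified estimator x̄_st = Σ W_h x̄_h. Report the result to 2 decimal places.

x̄_st ≈ 6.86

N = Σ N_h = 3650. Stratum weights W_h = N_h/N.
x̄_st = (2250·7.3 + 200·5.9 + 1200·6.2) / 3650 = 6.8616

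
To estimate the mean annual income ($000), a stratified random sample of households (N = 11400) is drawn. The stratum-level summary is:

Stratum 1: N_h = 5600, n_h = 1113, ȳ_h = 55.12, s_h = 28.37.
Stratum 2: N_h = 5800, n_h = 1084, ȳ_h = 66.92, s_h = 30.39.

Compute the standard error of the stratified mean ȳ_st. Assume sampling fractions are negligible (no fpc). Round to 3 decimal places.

SE(ȳ_st) ≈ 0.629

V̂(ȳ_st) = Σ W_h² s_h²/n_h, with W_h = N_h/N and N = 11400:
  stratum 1: (5600/11400)²·28.37²/1113 = 0.174498
  stratum 2: (5800/11400)²·30.39²/1084 = 0.220535
V̂(ȳ_st) = 0.395033
SE(ȳ_st) = √0.395033 = 0.628517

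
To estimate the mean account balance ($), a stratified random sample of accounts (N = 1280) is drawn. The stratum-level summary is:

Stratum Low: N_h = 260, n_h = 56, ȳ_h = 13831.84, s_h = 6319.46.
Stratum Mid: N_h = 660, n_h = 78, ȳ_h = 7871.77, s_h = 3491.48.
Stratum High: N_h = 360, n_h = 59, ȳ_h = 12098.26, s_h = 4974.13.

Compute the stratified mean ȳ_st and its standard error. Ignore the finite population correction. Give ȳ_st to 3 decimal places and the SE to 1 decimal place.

ȳ_st ≈ 10271.110, SE ≈ 322.7

ȳ_st = Σ W_h ȳ_h = (260·13831.84 + 660·7871.77 + 360·12098.26)/1280 = 10271.10953
V̂(ȳ_st) = Σ W_h² s_h²/n_h, with W_h = N_h/N and N = 1280:
  stratum Low: (260/1280)²·6319.46²/56 = 29423.8
  stratum Mid: (660/1280)²·3491.48²/78 = 41552
  stratum High: (360/1280)²·4974.13²/59 = 33171.7
V̂(ȳ_st) = 104148
SE(ȳ_st) = √104148 = 322.719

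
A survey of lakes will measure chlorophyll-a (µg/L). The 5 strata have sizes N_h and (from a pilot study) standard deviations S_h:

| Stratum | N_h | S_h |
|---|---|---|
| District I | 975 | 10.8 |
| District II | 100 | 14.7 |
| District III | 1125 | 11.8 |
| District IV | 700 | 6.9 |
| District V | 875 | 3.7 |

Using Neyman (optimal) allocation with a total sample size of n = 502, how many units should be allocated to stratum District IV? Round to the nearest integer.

73

Neyman allocation: n_h = n · N_h S_h / Σ N_i S_i, with n = 502.
  stratum District I: N_h·S_h = 975·10.8 = 10530.00
  stratum District II: N_h·S_h = 100·14.7 = 1470.00
  stratum District III: N_h·S_h = 1125·11.8 = 13275.00
  stratum District IV: N_h·S_h = 700·6.9 = 4830.00
  stratum District V: N_h·S_h = 875·3.7 = 3237.50
Σ N_h S_h = 33342.50
n for stratum District IV = 502·4830.00/33342.50 = 72.720 → 73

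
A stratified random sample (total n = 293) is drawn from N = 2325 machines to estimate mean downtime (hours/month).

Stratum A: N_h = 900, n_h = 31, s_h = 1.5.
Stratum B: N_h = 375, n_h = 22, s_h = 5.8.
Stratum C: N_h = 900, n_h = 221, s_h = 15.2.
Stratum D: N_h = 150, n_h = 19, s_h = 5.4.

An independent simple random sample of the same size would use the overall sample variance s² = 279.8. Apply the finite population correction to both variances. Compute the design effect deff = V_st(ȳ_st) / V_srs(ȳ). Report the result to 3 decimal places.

V̂(ȳ_st) = Σ W_h² (1 − n_h/N_h) s_h²/n_h, with W_h = N_h/N and N = 2325:
  stratum A: (900/2325)²·(1 − 31/900)·1.5²/31 = 0.0105012
  stratum B: (375/2325)²·(1 − 22/375)·5.8²/22 = 0.037445
  stratum C: (900/2325)²·(1 − 221/900)·15.2²/221 = 0.118185
  stratum D: (150/2325)²·(1 − 19/150)·5.4²/19 = 0.00557893
V_st = 0.17171
V_srs = (1 − 293/2325)·279.8/293 = 0.834605
deff = V_st / V_srs = 0.17171/0.834605 = 0.2057

deff ≈ 0.206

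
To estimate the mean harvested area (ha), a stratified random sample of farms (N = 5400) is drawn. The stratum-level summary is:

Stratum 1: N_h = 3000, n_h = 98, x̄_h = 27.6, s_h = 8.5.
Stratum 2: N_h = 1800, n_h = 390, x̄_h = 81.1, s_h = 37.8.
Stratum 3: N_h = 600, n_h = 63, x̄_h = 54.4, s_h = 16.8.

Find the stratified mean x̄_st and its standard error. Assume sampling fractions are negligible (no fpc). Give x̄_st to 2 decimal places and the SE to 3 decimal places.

x̄_st ≈ 48.41, SE ≈ 0.831

x̄_st = Σ W_h x̄_h = (3000·27.6 + 1800·81.1 + 600·54.4)/5400 = 48.41111
V̂(x̄_st) = Σ W_h² s_h²/n_h, with W_h = N_h/N and N = 5400:
  stratum 1: (3000/5400)²·8.5²/98 = 0.227545
  stratum 2: (1800/5400)²·37.8²/390 = 0.407077
  stratum 3: (600/5400)²·16.8²/63 = 0.0553086
V̂(x̄_st) = 0.68993
SE(x̄_st) = √0.68993 = 0.83062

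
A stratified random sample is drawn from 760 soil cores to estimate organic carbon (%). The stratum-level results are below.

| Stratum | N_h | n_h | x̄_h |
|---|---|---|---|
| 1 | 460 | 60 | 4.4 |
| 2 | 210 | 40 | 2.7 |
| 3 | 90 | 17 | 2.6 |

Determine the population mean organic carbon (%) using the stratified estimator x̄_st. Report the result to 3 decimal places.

N = Σ N_h = 760. Stratum weights W_h = N_h/N.
x̄_st = (460·4.4 + 210·2.7 + 90·2.6) / 760 = 3.71711

x̄_st ≈ 3.717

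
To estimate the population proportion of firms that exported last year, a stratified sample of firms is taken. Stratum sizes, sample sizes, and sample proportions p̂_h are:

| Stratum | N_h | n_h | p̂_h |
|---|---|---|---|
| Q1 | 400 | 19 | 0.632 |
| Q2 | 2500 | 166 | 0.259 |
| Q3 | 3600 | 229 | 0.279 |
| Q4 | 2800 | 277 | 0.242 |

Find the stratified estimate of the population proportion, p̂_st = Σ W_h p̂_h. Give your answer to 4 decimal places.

p̂_st ≈ 0.2777

N = 9300; stratum weights W_h = N_h/N.
p̂_st = Σ W_h p̂_h = (400·0.632 + 2500·0.259 + 3600·0.279 + 2800·0.242)/9300 = 0.27767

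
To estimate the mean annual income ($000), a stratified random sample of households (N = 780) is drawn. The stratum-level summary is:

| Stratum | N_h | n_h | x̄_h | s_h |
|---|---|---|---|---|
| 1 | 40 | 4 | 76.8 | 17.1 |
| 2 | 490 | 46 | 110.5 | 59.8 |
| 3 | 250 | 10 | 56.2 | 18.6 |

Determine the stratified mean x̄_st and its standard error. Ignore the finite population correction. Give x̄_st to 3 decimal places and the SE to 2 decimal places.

x̄_st = Σ W_h x̄_h = (40·76.8 + 490·110.5 + 250·56.2)/780 = 91.36795
V̂(x̄_st) = Σ W_h² s_h²/n_h, with W_h = N_h/N and N = 780:
  stratum 1: (40/780)²·17.1²/4 = 0.192249
  stratum 2: (490/780)²·59.8²/46 = 30.6794
  stratum 3: (250/780)²·18.6²/10 = 3.55399
V̂(x̄_st) = 34.4257
SE(x̄_st) = √34.4257 = 5.86734

x̄_st ≈ 91.368, SE ≈ 5.87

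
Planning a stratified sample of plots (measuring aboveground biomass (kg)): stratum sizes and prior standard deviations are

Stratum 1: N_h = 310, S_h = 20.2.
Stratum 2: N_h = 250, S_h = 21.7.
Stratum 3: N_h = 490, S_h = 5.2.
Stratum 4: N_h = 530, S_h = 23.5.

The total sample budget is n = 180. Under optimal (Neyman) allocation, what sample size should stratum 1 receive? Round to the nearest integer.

42

Neyman allocation: n_h = n · N_h S_h / Σ N_i S_i, with n = 180.
  stratum 1: N_h·S_h = 310·20.2 = 6262.00
  stratum 2: N_h·S_h = 250·21.7 = 5425.00
  stratum 3: N_h·S_h = 490·5.2 = 2548.00
  stratum 4: N_h·S_h = 530·23.5 = 12455.00
Σ N_h S_h = 26690.00
n for stratum 1 = 180·6262.00/26690.00 = 42.232 → 42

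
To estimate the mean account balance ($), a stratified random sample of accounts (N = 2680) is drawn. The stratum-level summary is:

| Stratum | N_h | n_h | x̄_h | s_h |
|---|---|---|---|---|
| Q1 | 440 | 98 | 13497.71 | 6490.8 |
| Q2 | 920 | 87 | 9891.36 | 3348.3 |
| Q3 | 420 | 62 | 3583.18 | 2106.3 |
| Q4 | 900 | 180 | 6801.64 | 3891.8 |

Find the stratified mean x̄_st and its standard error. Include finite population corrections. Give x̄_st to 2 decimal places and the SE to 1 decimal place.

x̄_st ≈ 8457.26, SE ≈ 178.5

x̄_st = Σ W_h x̄_h = (440·13497.71 + 920·9891.36 + 420·3583.18 + 900·6801.64)/2680 = 8457.25940
V̂(x̄_st) = Σ W_h² (1 − n_h/N_h) s_h²/n_h, with W_h = N_h/N and N = 2680:
  stratum Q1: (440/2680)²·(1 − 98/440)·6490.8²/98 = 9006.99
  stratum Q2: (920/2680)²·(1 − 87/920)·3348.3²/87 = 13749.7
  stratum Q3: (420/2680)²·(1 − 62/420)·2106.3²/62 = 1498
  stratum Q4: (900/2680)²·(1 − 180/900)·3891.8²/180 = 7591.61
V̂(x̄_st) = 31846.3
SE(x̄_st) = √31846.3 = 178.455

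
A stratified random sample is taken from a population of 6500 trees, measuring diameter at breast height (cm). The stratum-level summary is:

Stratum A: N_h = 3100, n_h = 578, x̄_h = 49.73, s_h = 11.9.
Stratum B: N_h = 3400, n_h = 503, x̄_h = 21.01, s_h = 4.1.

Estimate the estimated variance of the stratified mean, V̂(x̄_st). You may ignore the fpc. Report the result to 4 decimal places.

V̂(x̄_st) ≈ 0.0649

V̂(x̄_st) = Σ W_h² s_h²/n_h, with W_h = N_h/N and N = 6500:
  stratum A: (3100/6500)²·11.9²/578 = 0.0557266
  stratum B: (3400/6500)²·4.1²/503 = 0.00914389
V̂(x̄_st) = 0.0648705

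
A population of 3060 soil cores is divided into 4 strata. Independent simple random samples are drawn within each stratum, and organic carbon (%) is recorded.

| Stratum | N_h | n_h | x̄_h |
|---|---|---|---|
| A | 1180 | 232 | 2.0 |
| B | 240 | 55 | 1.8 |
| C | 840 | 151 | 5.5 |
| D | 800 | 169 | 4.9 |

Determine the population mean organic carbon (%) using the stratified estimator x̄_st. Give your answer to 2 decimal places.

x̄_st ≈ 3.70

N = Σ N_h = 3060. Stratum weights W_h = N_h/N.
x̄_st = (1180·2.0 + 240·1.8 + 840·5.5 + 800·4.9) / 3060 = 3.7033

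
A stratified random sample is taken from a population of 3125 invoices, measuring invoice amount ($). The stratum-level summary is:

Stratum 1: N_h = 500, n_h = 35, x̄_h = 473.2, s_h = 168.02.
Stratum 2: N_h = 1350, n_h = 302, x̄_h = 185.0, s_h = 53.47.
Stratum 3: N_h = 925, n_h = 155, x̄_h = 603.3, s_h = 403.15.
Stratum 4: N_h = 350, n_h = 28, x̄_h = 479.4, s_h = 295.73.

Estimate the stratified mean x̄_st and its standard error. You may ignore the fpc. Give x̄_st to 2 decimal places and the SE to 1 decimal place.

x̄_st ≈ 387.90, SE ≈ 12.4

x̄_st = Σ W_h x̄_h = (500·473.2 + 1350·185.0 + 925·603.3 + 350·479.4)/3125 = 387.90160
V̂(x̄_st) = Σ W_h² s_h²/n_h, with W_h = N_h/N and N = 3125:
  stratum 1: (500/3125)²·168.02²/35 = 20.6488
  stratum 2: (1350/3125)²·53.47²/302 = 1.76677
  stratum 3: (925/3125)²·403.15²/155 = 91.8724
  stratum 4: (350/3125)²·295.73²/28 = 39.1804
V̂(x̄_st) = 153.468
SE(x̄_st) = √153.468 = 12.3882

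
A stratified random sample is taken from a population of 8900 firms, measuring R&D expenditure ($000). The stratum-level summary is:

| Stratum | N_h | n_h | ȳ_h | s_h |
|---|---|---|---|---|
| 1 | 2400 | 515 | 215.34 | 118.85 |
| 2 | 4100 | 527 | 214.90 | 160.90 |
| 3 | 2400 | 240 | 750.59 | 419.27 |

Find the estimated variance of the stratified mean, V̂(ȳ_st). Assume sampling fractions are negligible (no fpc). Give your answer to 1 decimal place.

V̂(ȳ_st) = Σ W_h² s_h²/n_h, with W_h = N_h/N and N = 8900:
  stratum 1: (2400/8900)²·118.85²/515 = 1.9945
  stratum 2: (4100/8900)²·160.90²/527 = 10.4253
  stratum 3: (2400/8900)²·419.27²/240 = 53.2622
V̂(ȳ_st) = 65.682

V̂(ȳ_st) ≈ 65.7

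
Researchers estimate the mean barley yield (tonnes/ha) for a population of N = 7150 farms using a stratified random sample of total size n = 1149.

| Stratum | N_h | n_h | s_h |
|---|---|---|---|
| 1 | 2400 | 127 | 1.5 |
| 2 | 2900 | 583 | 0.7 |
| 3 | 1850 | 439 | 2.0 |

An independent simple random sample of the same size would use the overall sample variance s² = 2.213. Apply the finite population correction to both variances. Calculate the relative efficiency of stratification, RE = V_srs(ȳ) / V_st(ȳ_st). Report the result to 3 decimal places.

V̂(ȳ_st) = Σ W_h² (1 − n_h/N_h) s_h²/n_h, with W_h = N_h/N and N = 7150:
  stratum 1: (2400/7150)²·(1 − 127/2400)·1.5²/127 = 0.0018905
  stratum 2: (2900/7150)²·(1 − 583/2900)·0.7²/583 = 0.000110469
  stratum 3: (1850/7150)²·(1 − 439/1850)·2.0²/439 = 0.000465245
V_st = 0.00246622
V_srs = (1 − 1149/7150)·2.213/1149 = 0.00161651
Relative efficiency = V_srs / V_st = 0.00161651/0.00246622 = 0.6555

RE ≈ 0.655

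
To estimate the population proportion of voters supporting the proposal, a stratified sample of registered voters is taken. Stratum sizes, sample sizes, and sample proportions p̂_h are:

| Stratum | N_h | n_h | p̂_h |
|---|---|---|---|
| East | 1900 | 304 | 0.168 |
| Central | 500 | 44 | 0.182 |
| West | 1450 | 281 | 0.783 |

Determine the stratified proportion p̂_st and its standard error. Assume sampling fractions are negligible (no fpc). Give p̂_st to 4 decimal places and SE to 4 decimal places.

p̂_st ≈ 0.4014, SE ≈ 0.0160

N = 3850; stratum weights W_h = N_h/N.
p̂_st = Σ W_h p̂_h = (1900·0.168 + 500·0.182 + 1450·0.783)/3850 = 0.40144
V̂(p̂_st) = Σ W_h² p̂_h(1−p̂_h)/(n_h−1):
  stratum East: (1900/3850)²·0.168·0.832/303 = 0.000112351
  stratum Central: (500/3850)²·0.182·0.818/43 = 5.83949e-05
  stratum West: (1450/3850)²·0.783·0.217/280 = 8.60752e-05
V̂(p̂_st) = 0.000256821; SE = √V̂ = 0.0160256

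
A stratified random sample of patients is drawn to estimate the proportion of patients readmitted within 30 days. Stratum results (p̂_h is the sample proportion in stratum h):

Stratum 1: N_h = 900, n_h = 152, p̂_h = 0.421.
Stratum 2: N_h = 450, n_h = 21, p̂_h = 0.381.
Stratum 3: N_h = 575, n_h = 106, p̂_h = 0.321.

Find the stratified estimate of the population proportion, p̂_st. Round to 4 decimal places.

N = 1925; stratum weights W_h = N_h/N.
p̂_st = Σ W_h p̂_h = (900·0.421 + 450·0.381 + 575·0.321)/1925 = 0.38178

p̂_st ≈ 0.3818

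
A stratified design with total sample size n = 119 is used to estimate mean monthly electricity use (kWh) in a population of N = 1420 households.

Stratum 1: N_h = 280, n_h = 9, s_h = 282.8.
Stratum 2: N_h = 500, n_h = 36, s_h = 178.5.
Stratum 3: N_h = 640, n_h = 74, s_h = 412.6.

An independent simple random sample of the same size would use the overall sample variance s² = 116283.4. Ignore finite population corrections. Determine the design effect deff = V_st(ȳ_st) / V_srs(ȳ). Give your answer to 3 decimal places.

deff ≈ 0.944

V̂(ȳ_st) = Σ W_h² s_h²/n_h, with W_h = N_h/N and N = 1420:
  stratum 1: (280/1420)²·282.8²/9 = 345.506
  stratum 2: (500/1420)²·178.5²/36 = 109.733
  stratum 3: (640/1420)²·412.6²/74 = 467.315
V_st = 922.554
V_srs = s²/n = 116283.4/119 = 977.171
deff = V_st / V_srs = 922.554/977.171 = 0.9441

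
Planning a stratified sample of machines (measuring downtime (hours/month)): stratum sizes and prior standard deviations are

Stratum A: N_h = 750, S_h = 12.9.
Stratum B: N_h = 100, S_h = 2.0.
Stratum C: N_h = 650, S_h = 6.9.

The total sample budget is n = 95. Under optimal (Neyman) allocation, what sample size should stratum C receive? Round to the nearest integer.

30

Neyman allocation: n_h = n · N_h S_h / Σ N_i S_i, with n = 95.
  stratum A: N_h·S_h = 750·12.9 = 9675.00
  stratum B: N_h·S_h = 100·2.0 = 200.00
  stratum C: N_h·S_h = 650·6.9 = 4485.00
Σ N_h S_h = 14360.00
n for stratum C = 95·4485.00/14360.00 = 29.671 → 30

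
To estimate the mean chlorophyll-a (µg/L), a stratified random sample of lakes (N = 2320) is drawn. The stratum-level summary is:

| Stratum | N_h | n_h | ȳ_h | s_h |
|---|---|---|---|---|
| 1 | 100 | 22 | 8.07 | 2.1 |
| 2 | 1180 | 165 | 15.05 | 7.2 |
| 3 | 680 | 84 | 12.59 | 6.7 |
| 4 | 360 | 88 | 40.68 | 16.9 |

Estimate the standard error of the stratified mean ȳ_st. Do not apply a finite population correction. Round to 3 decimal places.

V̂(ȳ_st) = Σ W_h² s_h²/n_h, with W_h = N_h/N and N = 2320:
  stratum 1: (100/2320)²·2.1²/22 = 0.000372426
  stratum 2: (1180/2320)²·7.2²/165 = 0.0812773
  stratum 3: (680/2320)²·6.7²/84 = 0.0459105
  stratum 4: (360/2320)²·16.9²/88 = 0.0781483
V̂(ȳ_st) = 0.205709
SE(ȳ_st) = √0.205709 = 0.453551

SE(ȳ_st) ≈ 0.454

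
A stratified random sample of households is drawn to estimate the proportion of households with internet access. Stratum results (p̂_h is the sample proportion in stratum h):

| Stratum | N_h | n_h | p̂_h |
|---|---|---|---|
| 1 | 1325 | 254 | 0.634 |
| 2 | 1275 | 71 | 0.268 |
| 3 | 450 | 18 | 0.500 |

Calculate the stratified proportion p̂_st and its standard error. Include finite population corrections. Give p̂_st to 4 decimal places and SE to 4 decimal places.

N = 3050; stratum weights W_h = N_h/N.
p̂_st = Σ W_h p̂_h = (1325·0.634 + 1275·0.268 + 450·0.500)/3050 = 0.46123
V̂(p̂_st) = Σ W_h² (1 − n_h/N_h) p̂_h(1−p̂_h)/(n_h−1):
  stratum 1: (1325/3050)²·(1 − 254/1325)·0.634·0.366/253 = 0.000139912
  stratum 2: (1275/3050)²·(1 − 71/1275)·0.268·0.732/70 = 0.000462471
  stratum 3: (450/3050)²·(1 − 18/450)·0.500·0.500/17 = 0.000307318
V̂(p̂_st) = 0.000909701; SE = √V̂ = 0.0301613

p̂_st ≈ 0.4612, SE ≈ 0.0302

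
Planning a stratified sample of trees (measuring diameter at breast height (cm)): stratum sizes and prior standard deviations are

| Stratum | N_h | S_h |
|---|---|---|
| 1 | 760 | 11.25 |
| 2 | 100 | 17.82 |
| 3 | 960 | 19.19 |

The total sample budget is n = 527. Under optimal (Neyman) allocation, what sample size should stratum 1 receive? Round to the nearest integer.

157

Neyman allocation: n_h = n · N_h S_h / Σ N_i S_i, with n = 527.
  stratum 1: N_h·S_h = 760·11.25 = 8550.00
  stratum 2: N_h·S_h = 100·17.82 = 1782.00
  stratum 3: N_h·S_h = 960·19.19 = 18422.40
Σ N_h S_h = 28754.40
n for stratum 1 = 527·8550.00/28754.40 = 156.701 → 157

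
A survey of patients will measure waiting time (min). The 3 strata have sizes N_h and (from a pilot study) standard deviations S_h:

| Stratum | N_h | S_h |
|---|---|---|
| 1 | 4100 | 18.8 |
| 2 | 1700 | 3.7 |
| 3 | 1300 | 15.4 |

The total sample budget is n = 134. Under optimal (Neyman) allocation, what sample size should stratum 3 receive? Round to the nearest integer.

26

Neyman allocation: n_h = n · N_h S_h / Σ N_i S_i, with n = 134.
  stratum 1: N_h·S_h = 4100·18.8 = 77080.00
  stratum 2: N_h·S_h = 1700·3.7 = 6290.00
  stratum 3: N_h·S_h = 1300·15.4 = 20020.00
Σ N_h S_h = 103390.00
n for stratum 3 = 134·20020.00/103390.00 = 25.947 → 26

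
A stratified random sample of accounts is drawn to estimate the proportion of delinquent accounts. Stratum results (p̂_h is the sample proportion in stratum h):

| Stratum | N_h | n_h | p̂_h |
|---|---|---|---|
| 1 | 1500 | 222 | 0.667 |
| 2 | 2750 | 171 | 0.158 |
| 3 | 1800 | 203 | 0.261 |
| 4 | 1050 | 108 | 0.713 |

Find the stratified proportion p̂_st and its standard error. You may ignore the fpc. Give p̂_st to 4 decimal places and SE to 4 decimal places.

p̂_st ≈ 0.3737, SE ≈ 0.0163

N = 7100; stratum weights W_h = N_h/N.
p̂_st = Σ W_h p̂_h = (1500·0.667 + 2750·0.158 + 1800·0.261 + 1050·0.713)/7100 = 0.37373
V̂(p̂_st) = Σ W_h² p̂_h(1−p̂_h)/(n_h−1):
  stratum 1: (1500/7100)²·0.667·0.333/221 = 4.48584e-05
  stratum 2: (2750/7100)²·0.158·0.842/170 = 0.0001174
  stratum 3: (1800/7100)²·0.261·0.739/202 = 6.13708e-05
  stratum 4: (1050/7100)²·0.713·0.287/107 = 4.18263e-05
V̂(p̂_st) = 0.000265456; SE = √V̂ = 0.0162928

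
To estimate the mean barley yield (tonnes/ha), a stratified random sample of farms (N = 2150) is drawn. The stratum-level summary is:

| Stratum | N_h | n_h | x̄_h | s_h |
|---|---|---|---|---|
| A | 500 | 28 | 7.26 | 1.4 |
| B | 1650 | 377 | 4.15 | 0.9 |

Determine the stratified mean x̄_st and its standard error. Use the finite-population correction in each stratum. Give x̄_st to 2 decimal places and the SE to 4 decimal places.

x̄_st ≈ 4.87, SE ≈ 0.0675

x̄_st = Σ W_h x̄_h = (500·7.26 + 1650·4.15)/2150 = 4.87326
V̂(x̄_st) = Σ W_h² (1 − n_h/N_h) s_h²/n_h, with W_h = N_h/N and N = 2150:
  stratum A: (500/2150)²·(1 − 28/500)·1.4²/28 = 0.00357382
  stratum B: (1650/2150)²·(1 − 377/1650)·0.9²/377 = 0.000976291
V̂(x̄_st) = 0.00455011
SE(x̄_st) = √0.00455011 = 0.0674545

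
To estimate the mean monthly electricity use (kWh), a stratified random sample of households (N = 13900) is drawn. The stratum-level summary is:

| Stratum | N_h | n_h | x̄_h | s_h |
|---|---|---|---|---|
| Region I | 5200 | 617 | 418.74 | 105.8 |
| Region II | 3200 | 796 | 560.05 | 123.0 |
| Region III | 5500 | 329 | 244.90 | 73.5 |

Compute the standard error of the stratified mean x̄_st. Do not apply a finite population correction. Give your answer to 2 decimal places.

SE(x̄_st) ≈ 2.47

V̂(x̄_st) = Σ W_h² s_h²/n_h, with W_h = N_h/N and N = 13900:
  stratum Region I: (5200/13900)²·105.8²/617 = 2.539
  stratum Region II: (3200/13900)²·123.0²/796 = 1.00732
  stratum Region III: (5500/13900)²·73.5²/329 = 2.57084
V̂(x̄_st) = 6.11716
SE(x̄_st) = √6.11716 = 2.47329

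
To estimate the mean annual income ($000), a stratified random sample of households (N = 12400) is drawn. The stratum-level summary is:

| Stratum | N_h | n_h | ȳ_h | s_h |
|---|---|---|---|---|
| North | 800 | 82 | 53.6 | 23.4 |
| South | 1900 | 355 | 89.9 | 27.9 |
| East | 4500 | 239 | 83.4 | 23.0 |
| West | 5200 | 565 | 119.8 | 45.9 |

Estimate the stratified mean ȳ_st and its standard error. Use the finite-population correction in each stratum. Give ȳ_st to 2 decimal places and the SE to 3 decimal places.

ȳ_st ≈ 97.74, SE ≈ 0.963

ȳ_st = Σ W_h ȳ_h = (800·53.6 + 1900·89.9 + 4500·83.4 + 5200·119.8)/12400 = 97.73790
V̂(ȳ_st) = Σ W_h² (1 − n_h/N_h) s_h²/n_h, with W_h = N_h/N and N = 12400:
  stratum North: (800/12400)²·(1 − 82/800)·23.4²/82 = 0.0249453
  stratum South: (1900/12400)²·(1 − 355/1900)·27.9²/355 = 0.0418619
  stratum East: (4500/12400)²·(1 − 239/4500)·23.0²/239 = 0.276019
  stratum West: (5200/12400)²·(1 − 565/5200)·45.9²/565 = 0.584503
V̂(ȳ_st) = 0.927329
SE(ȳ_st) = √0.927329 = 0.962979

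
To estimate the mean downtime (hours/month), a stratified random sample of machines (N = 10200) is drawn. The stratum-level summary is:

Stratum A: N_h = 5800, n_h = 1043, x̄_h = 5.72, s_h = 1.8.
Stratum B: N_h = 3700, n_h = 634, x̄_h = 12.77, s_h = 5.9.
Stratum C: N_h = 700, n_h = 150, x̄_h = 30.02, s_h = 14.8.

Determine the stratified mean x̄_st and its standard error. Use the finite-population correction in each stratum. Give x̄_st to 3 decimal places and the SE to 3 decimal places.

x̄_st ≈ 9.945, SE ≈ 0.111

x̄_st = Σ W_h x̄_h = (5800·5.72 + 3700·12.77 + 700·30.02)/10200 = 9.94500
V̂(x̄_st) = Σ W_h² (1 − n_h/N_h) s_h²/n_h, with W_h = N_h/N and N = 10200:
  stratum A: (5800/10200)²·(1 − 1043/5800)·1.8²/1043 = 0.000823799
  stratum B: (3700/10200)²·(1 − 634/3700)·5.9²/634 = 0.00598671
  stratum C: (700/10200)²·(1 − 150/700)·14.8²/150 = 0.00540372
V̂(x̄_st) = 0.0122142
SE(x̄_st) = √0.0122142 = 0.110518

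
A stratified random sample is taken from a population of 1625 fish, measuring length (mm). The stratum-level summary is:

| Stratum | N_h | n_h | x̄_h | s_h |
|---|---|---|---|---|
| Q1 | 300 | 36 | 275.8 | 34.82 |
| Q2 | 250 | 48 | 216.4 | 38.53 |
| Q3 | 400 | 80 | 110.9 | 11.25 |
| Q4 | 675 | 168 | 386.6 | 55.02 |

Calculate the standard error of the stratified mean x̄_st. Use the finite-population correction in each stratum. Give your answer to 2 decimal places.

SE(x̄_st) ≈ 2.00

V̂(x̄_st) = Σ W_h² (1 − n_h/N_h) s_h²/n_h, with W_h = N_h/N and N = 1625:
  stratum Q1: (300/1625)²·(1 − 36/300)·34.82²/36 = 1.01012
  stratum Q2: (250/1625)²·(1 − 48/250)·38.53²/48 = 0.591482
  stratum Q3: (400/1625)²·(1 − 80/400)·11.25²/80 = 0.0766864
  stratum Q4: (675/1625)²·(1 − 168/675)·55.02²/168 = 2.33527
V̂(x̄_st) = 4.01356
SE(x̄_st) = √4.01356 = 2.00339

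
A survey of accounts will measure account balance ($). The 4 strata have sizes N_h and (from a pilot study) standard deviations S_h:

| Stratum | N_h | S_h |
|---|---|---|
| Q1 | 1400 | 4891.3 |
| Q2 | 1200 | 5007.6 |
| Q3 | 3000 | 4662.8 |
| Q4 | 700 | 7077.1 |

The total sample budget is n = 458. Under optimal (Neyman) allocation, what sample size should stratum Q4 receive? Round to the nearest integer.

Neyman allocation: n_h = n · N_h S_h / Σ N_i S_i, with n = 458.
  stratum Q1: N_h·S_h = 1400·4891.3 = 6847820.00
  stratum Q2: N_h·S_h = 1200·5007.6 = 6009120.00
  stratum Q3: N_h·S_h = 3000·4662.8 = 13988400.00
  stratum Q4: N_h·S_h = 700·7077.1 = 4953970.00
Σ N_h S_h = 31799310.00
n for stratum Q4 = 458·4953970.00/31799310.00 = 71.351 → 71

71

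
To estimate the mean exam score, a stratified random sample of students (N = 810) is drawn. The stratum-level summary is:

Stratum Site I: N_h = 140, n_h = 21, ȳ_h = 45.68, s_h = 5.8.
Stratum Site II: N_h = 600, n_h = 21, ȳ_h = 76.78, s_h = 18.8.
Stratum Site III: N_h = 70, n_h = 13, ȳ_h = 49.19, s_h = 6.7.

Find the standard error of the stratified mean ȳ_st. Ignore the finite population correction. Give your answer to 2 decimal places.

V̂(ȳ_st) = Σ W_h² s_h²/n_h, with W_h = N_h/N and N = 810:
  stratum Site I: (140/810)²·5.8²/21 = 0.0478545
  stratum Site II: (600/810)²·18.8²/21 = 9.23483
  stratum Site III: (70/810)²·6.7²/13 = 0.0257889
V̂(ȳ_st) = 9.30847
SE(ȳ_st) = √9.30847 = 3.05098

SE(ȳ_st) ≈ 3.05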